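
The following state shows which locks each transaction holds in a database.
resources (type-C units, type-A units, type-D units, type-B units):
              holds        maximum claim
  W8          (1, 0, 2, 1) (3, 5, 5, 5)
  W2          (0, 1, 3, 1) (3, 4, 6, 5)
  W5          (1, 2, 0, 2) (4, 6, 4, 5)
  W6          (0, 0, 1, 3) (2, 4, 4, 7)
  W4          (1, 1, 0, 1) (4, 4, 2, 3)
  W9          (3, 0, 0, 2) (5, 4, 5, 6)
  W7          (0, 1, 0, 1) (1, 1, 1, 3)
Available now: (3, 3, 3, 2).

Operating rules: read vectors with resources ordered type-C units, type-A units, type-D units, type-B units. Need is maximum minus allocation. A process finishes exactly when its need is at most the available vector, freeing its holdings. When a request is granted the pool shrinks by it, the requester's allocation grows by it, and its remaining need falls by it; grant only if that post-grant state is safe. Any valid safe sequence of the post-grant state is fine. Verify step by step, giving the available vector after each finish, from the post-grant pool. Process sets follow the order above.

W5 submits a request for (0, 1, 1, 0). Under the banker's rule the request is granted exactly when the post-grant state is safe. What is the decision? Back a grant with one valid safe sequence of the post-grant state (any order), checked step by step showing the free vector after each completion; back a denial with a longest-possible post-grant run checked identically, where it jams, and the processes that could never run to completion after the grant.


DENY. Granting would leave the state unsafe.
Key observation: no order helps: past W7, W4, the free pool tops out at (4, 4, 2, 4), below what each blocked process needs in type-D units.
On the post-grant state, W7, W4 is a maximal run — nothing extends it. Step-by-step check:
  pool = (3, 2, 2, 2)
  W7 needs (1, 0, 1, 2) <= (3, 2, 2, 2) -> finishes; pool += (0, 1, 0, 1) = (3, 3, 2, 3)
  W4 needs (3, 3, 2, 2) <= (3, 3, 2, 3) -> finishes; pool += (1, 1, 0, 1) = (4, 4, 2, 4)
  W8 cannot run: need (2, 5, 3, 4) vs free (4, 4, 2, 4) (insufficient type-A units and type-D units)
  W2 cannot run: need (3, 3, 3, 4) vs free (4, 4, 2, 4) (insufficient type-D units)
  W5 cannot run: need (3, 3, 3, 3) vs free (4, 4, 2, 4) (insufficient type-D units)
  W6 cannot run: need (2, 4, 3, 4) vs free (4, 4, 2, 4) (insufficient type-D units)
  W9 cannot run: need (2, 4, 5, 4) vs free (4, 4, 2, 4) (insufficient type-D units)
Had the request been granted, W8, W2, W5, W6 and W9 could never finish.


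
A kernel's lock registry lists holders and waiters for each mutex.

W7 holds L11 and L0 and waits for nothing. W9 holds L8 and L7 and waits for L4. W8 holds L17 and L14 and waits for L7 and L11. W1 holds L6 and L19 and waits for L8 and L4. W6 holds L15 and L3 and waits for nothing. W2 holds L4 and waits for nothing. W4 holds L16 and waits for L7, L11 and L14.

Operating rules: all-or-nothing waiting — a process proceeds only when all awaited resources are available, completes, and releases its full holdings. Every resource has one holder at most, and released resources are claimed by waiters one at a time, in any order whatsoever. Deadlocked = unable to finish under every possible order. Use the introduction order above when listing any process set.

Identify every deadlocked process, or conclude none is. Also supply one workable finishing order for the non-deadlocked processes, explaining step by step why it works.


The deadlocked set is empty.
Key observation: the waits form no ring: some process can always run, and its releases unblock the others one by one.
A valid finishing order for the others: W2, W9, W7, W8, W1, W4, W6.
Step-by-step check:
  W2: no waits; runs immediately, freeing L4
  run W9 (all its waits — L4 — are resolved); releases L8 and L7
  W7: no waits; runs immediately, freeing L11 and L0
  run W8 (all its waits — L7 and L11 — are resolved); releases L17 and L14
  run W1 (all its waits — L8 and L4 — are resolved); releases L6 and L19
  run W4 (all its waits — L7, L11 and L14 — are resolved); releases L16
  W6: no waits; runs immediately, freeing L15 and L3


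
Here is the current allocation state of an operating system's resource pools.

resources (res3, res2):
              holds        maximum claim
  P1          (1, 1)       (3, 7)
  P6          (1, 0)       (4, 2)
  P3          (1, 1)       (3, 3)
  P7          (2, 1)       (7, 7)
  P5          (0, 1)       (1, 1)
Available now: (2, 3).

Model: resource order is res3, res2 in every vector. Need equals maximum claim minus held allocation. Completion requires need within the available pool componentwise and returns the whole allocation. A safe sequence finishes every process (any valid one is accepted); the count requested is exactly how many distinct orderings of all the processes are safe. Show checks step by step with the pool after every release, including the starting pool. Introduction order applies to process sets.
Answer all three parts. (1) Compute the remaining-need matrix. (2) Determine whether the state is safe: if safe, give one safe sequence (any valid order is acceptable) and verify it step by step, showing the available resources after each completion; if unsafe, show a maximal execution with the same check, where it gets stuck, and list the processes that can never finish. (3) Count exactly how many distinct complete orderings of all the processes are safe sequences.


(1) Remaining need (order res3, res2):
  P1: (2, 6)
  P6: (3, 2)
  P3: (2, 2)
  P7: (5, 6)
  P5: (1, 0)
(2) UNSAFE — no complete ordering exists.
Key observation: even finishing P5, P3, P6 leaves just (4, 5) free — too little res2 for any of the remaining processes.
A maximal execution: P5, P3, P6 — then nothing else fits. Verifying each step:
  pool = (2, 3)
  run P5 (needs (1, 0), free (2, 3)); after release of (0, 1) the pool is (2, 4)
  run P3 (needs (2, 2), free (2, 4)); after release of (1, 1) the pool is (3, 5)
  run P6 (needs (3, 2), free (3, 5)); after release of (1, 0) the pool is (4, 5)
  blocked: P1 wants (2, 6), pool (4, 5) — not enough res2
  blocked: P7 wants (5, 6), pool (4, 5) — not enough res3 and res2
Never able to finish: P1 and P7.
(3) The exact count: 0 of the possible complete orderings are safe sequences.


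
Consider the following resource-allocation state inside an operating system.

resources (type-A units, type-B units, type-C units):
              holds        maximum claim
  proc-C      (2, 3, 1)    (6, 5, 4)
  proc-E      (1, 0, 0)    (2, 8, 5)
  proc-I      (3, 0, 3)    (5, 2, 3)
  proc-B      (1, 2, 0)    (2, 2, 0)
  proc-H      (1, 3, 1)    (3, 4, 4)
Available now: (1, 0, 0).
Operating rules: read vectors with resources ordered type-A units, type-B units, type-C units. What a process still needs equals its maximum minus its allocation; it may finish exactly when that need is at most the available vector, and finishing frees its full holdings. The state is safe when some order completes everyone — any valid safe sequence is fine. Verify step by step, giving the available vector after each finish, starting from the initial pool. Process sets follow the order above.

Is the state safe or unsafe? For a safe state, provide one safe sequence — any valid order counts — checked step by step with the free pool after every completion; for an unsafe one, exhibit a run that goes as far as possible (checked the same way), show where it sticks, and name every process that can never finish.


SAFE. One safe sequence: proc-B, proc-I, proc-H, proc-C, proc-E.
Key observation: the order's first zero-slack moment is proc-B ((1, 0, 0) needed, (1, 0, 0) free — a requested resource with nothing to spare).
Walking it through:
  pool = (1, 0, 0)
  run proc-B (needs (1, 0, 0), free (1, 0, 0)); after release of (1, 2, 0) the pool is (2, 2, 0)
  run proc-I (needs (2, 2, 0), free (2, 2, 0)); after release of (3, 0, 3) the pool is (5, 2, 3)
  run proc-H (needs (2, 1, 3), free (5, 2, 3)); after release of (1, 3, 1) the pool is (6, 5, 4)
  run proc-C (needs (4, 2, 3), free (6, 5, 4)); after release of (2, 3, 1) the pool is (8, 8, 5)
  run proc-E (needs (1, 8, 5), free (8, 8, 5)); after release of (1, 0, 0) the pool is (9, 8, 5)


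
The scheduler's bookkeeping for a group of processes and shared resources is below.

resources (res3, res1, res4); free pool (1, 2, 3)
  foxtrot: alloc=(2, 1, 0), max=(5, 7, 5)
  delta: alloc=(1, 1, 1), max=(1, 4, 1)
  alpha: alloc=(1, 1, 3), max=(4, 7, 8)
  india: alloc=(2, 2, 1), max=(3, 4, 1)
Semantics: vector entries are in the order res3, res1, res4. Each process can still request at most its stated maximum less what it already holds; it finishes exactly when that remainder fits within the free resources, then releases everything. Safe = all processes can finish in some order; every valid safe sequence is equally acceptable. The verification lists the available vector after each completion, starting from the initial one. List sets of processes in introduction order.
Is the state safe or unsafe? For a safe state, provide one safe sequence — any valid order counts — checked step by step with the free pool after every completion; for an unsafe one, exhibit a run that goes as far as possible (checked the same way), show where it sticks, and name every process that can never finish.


UNSAFE.
Key observation: the wall is res1: completing india, delta brings the pool only to (4, 5, 5), and all the rest need more.
A maximal execution: india, delta — then nothing else fits. Walking it through:
  pool = (1, 2, 3)
  run india (needs (1, 2, 0), free (1, 2, 3)); after release of (2, 2, 1) the pool is (3, 4, 4)
  run delta (needs (0, 3, 0), free (3, 4, 4)); after release of (1, 1, 1) the pool is (4, 5, 5)
  foxtrot cannot run: need (3, 6, 5) vs free (4, 5, 5) (insufficient res1)
  alpha cannot run: need (3, 6, 5) vs free (4, 5, 5) (insufficient res1)
Never able to finish: foxtrot and alpha.


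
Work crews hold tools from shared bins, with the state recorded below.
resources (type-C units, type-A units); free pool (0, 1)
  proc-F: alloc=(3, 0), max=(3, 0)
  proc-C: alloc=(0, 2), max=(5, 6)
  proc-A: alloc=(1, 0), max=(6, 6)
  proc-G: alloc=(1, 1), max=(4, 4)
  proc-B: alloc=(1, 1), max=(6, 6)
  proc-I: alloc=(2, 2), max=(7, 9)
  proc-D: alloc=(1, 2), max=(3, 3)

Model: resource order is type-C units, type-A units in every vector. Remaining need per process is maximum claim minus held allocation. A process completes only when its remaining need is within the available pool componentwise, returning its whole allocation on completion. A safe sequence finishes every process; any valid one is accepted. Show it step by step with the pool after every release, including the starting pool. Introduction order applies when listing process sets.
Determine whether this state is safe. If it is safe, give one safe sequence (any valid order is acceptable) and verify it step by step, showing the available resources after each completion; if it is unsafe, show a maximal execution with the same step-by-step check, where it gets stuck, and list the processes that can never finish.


SAFE — a valid safe sequence is proc-F, proc-D, proc-G, proc-C, proc-A, proc-B, proc-I.
Key observation: at proc-D the run first touches a limit — (2, 1) against (3, 1), exact on a resource it actually requests.
Walking it through:
  pool = (0, 1)
  proc-F needs (0, 0) <= (0, 1) -> finishes; pool += (3, 0) = (3, 1)
  proc-D needs (2, 1) <= (3, 1) -> finishes; pool += (1, 2) = (4, 3)
  proc-G needs (3, 3) <= (4, 3) -> finishes; pool += (1, 1) = (5, 4)
  proc-C needs (5, 4) <= (5, 4) -> finishes; pool += (0, 2) = (5, 6)
  proc-A needs (5, 6) <= (5, 6) -> finishes; pool += (1, 0) = (6, 6)
  proc-B needs (5, 5) <= (6, 6) -> finishes; pool += (1, 1) = (7, 7)
  proc-I needs (5, 7) <= (7, 7) -> finishes; pool += (2, 2) = (9, 9)


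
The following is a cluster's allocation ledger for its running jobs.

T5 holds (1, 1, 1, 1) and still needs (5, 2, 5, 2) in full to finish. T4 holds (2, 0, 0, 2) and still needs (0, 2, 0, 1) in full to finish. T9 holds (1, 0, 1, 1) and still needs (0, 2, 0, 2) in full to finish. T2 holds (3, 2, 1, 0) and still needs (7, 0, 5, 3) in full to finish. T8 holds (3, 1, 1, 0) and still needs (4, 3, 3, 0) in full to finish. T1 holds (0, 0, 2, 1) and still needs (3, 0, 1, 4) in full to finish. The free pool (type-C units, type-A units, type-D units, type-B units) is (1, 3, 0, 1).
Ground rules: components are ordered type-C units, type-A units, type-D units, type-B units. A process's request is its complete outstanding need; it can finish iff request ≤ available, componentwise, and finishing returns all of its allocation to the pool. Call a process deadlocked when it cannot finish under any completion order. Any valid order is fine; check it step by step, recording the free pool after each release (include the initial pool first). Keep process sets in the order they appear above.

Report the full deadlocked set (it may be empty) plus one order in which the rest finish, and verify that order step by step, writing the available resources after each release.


Deadlocked set: T5 and T2.
Key observation: once T4, T9, T1, T8 finish, the pool peaks at (7, 4, 4, 5) — and every remaining process still needs more type-D units than that.
The rest can finish in the order T4, T9, T1, T8. Verifying each step:
  pool = (1, 3, 0, 1)
  T4 needs (0, 2, 0, 1) <= (1, 3, 0, 1) -> finishes; pool += (2, 0, 0, 2) = (3, 3, 0, 3)
  T9 needs (0, 2, 0, 2) <= (3, 3, 0, 3) -> finishes; pool += (1, 0, 1, 1) = (4, 3, 1, 4)
  T1 needs (3, 0, 1, 4) <= (4, 3, 1, 4) -> finishes; pool += (0, 0, 2, 1) = (4, 3, 3, 5)
  T8 needs (4, 3, 3, 0) <= (4, 3, 3, 5) -> finishes; pool += (3, 1, 1, 0) = (7, 4, 4, 5)
The blocked processes can never fit:
  T5 cannot run: need (5, 2, 5, 2) vs free (7, 4, 4, 5) (insufficient type-D units)
  T2 cannot run: need (7, 0, 5, 3) vs free (7, 4, 4, 5) (insufficient type-D units)


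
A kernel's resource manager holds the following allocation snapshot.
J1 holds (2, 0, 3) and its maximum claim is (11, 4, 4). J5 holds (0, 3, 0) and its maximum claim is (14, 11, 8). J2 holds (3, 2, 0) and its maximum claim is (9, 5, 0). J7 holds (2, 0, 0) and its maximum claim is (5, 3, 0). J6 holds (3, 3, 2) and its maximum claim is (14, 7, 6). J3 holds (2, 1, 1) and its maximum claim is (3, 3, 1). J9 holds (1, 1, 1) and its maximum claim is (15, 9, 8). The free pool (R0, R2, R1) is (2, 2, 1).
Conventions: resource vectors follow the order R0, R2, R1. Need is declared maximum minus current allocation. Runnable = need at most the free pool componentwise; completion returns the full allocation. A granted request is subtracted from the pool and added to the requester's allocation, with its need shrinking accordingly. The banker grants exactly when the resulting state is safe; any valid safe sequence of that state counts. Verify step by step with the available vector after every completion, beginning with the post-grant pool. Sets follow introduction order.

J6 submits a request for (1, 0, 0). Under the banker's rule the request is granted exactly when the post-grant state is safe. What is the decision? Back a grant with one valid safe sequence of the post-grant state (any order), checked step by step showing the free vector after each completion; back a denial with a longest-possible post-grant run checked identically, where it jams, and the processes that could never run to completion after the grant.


DENY. Granting would leave the state unsafe.
Key observation: after J3, J7 complete, (5, 3, 2) is the best the pool ever gets, yet each leftover process wants more R0.
After a pretend grant, a maximal execution: J3, J7 — then nothing else fits. Step-by-step check:
  pool = (1, 2, 1)
  run J3 (needs (1, 2, 0), free (1, 2, 1)); after release of (2, 1, 1) the pool is (3, 3, 2)
  run J7 (needs (3, 3, 0), free (3, 3, 2)); after release of (2, 0, 0) the pool is (5, 3, 2)
  blocked: J1 wants (9, 4, 1), pool (5, 3, 2) — not enough R0 and R2
  blocked: J5 wants (14, 8, 8), pool (5, 3, 2) — not enough R0, R2 and R1
  blocked: J2 wants (6, 3, 0), pool (5, 3, 2) — not enough R0
  blocked: J6 wants (10, 4, 4), pool (5, 3, 2) — not enough R0, R2 and R1
  blocked: J9 wants (14, 8, 7), pool (5, 3, 2) — not enough R0, R2 and R1
Processes that could never finish after the grant: J1, J5, J2, J6 and J9.


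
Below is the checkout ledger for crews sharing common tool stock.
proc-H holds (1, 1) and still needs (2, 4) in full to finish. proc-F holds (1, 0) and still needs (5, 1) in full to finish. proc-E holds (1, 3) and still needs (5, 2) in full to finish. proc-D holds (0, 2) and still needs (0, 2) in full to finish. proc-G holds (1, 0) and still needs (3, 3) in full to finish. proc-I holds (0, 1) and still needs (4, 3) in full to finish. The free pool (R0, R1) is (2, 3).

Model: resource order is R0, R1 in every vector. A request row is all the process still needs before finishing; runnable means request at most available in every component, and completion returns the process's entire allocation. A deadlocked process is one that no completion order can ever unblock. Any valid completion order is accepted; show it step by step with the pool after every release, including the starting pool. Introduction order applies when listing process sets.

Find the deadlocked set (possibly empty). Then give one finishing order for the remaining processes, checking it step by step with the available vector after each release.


Deadlocked set: proc-F and proc-E.
Key observation: the wall is R0: completing proc-D, proc-H, proc-G, proc-I brings the pool only to (4, 7), and all the rest need more.
A valid finishing order for the others: proc-D, proc-H, proc-G, proc-I. Verifying each step:
  pool = (2, 3)
  proc-D: need (0, 2) fits (2, 3); releases (0, 2), pool now (2, 5)
  proc-H: need (2, 4) fits (2, 5); releases (1, 1), pool now (3, 6)
  proc-G: need (3, 3) fits (3, 6); releases (1, 0), pool now (4, 6)
  proc-I: need (4, 3) fits (4, 6); releases (0, 1), pool now (4, 7)
The blocked processes can never fit:
  proc-F cannot run: need (5, 1) vs free (4, 7) (insufficient R0)
  proc-E cannot run: need (5, 2) vs free (4, 7) (insufficient R0)


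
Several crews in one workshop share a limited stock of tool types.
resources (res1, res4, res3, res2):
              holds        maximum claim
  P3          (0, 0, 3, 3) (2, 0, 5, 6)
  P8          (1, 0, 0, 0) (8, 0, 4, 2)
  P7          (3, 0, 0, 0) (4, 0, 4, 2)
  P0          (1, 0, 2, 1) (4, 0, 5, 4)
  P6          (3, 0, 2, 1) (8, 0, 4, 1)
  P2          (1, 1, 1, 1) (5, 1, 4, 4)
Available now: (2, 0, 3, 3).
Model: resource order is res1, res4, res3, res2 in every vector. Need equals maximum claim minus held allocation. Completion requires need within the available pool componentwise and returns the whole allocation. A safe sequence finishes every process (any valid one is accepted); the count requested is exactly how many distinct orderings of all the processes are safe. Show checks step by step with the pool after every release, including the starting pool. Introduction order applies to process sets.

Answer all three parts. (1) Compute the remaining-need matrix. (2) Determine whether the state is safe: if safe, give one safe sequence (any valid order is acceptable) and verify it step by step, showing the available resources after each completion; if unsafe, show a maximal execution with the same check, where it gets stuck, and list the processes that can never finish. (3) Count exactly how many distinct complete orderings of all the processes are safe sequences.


(1) Remaining need (order res1, res4, res3, res2):
  P3: (2, 0, 2, 3)
  P8: (7, 0, 4, 2)
  P7: (1, 0, 4, 2)
  P0: (3, 0, 3, 3)
  P6: (5, 0, 2, 0)
  P2: (4, 0, 3, 3)
(2) SAFE — a valid safe sequence is P3, P7, P2, P0, P8, P6.
Key observation: P3 is the earliest step where a requested resource binds exactly: need (2, 0, 2, 3), pool (2, 0, 3, 3) at its turn.
Check, step by step:
  pool = (2, 0, 3, 3)
  run P3 (needs (2, 0, 2, 3), free (2, 0, 3, 3)); after release of (0, 0, 3, 3) the pool is (2, 0, 6, 6)
  run P7 (needs (1, 0, 4, 2), free (2, 0, 6, 6)); after release of (3, 0, 0, 0) the pool is (5, 0, 6, 6)
  run P2 (needs (4, 0, 3, 3), free (5, 0, 6, 6)); after release of (1, 1, 1, 1) the pool is (6, 1, 7, 7)
  run P0 (needs (3, 0, 3, 3), free (6, 1, 7, 7)); after release of (1, 0, 2, 1) the pool is (7, 1, 9, 8)
  run P8 (needs (7, 0, 4, 2), free (7, 1, 9, 8)); after release of (1, 0, 0, 0) the pool is (8, 1, 9, 8)
  run P6 (needs (5, 0, 2, 0), free (8, 1, 9, 8)); after release of (3, 0, 2, 1) the pool is (11, 1, 11, 9)
(3) Exactly 14 of the possible complete orderings are safe sequences.


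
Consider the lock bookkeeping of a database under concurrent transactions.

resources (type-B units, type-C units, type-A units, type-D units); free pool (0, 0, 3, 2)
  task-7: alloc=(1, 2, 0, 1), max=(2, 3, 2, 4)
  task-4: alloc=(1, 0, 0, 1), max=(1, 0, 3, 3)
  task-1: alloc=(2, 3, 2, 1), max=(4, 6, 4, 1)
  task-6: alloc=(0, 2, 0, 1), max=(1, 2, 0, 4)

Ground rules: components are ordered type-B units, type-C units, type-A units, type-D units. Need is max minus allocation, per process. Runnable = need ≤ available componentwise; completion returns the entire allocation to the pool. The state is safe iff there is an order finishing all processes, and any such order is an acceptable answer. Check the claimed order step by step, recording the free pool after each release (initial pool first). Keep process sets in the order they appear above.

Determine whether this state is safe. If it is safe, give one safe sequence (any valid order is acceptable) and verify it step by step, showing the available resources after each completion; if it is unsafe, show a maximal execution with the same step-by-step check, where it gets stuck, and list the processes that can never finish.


SAFE. One safe sequence: task-4, task-6, task-7, task-1.
Key observation: reading the order forward, task-4 is the first process whose need (0, 0, 3, 2) meets the free pool (0, 0, 3, 2) exactly on a resource it requests.
Verifying each step:
  pool = (0, 0, 3, 2)
  run task-4 (needs (0, 0, 3, 2), free (0, 0, 3, 2)); after release of (1, 0, 0, 1) the pool is (1, 0, 3, 3)
  run task-6 (needs (1, 0, 0, 3), free (1, 0, 3, 3)); after release of (0, 2, 0, 1) the pool is (1, 2, 3, 4)
  run task-7 (needs (1, 1, 2, 3), free (1, 2, 3, 4)); after release of (1, 2, 0, 1) the pool is (2, 4, 3, 5)
  run task-1 (needs (2, 3, 2, 0), free (2, 4, 3, 5)); after release of (2, 3, 2, 1) the pool is (4, 7, 5, 6)


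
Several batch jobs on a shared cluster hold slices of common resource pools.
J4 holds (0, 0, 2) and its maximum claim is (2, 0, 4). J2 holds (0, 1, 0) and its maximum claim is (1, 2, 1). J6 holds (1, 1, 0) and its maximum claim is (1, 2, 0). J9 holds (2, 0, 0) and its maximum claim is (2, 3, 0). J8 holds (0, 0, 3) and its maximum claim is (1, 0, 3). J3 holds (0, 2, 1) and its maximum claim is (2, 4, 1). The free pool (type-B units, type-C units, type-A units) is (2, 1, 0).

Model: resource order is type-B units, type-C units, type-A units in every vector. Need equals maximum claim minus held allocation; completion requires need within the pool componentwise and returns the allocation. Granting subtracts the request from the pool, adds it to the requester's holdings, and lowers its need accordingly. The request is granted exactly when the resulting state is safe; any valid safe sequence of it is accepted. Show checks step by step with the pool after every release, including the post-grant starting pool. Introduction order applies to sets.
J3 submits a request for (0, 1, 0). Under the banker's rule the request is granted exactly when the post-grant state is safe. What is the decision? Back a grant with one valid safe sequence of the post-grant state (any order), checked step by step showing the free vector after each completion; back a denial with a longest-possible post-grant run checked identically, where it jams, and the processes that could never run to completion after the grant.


DENY: after the grant no complete ordering would exist.
Key observation: J8, J4 can finish, but then (2, 0, 5) is all there is, and the blocked group's type-C units demands exceed it.
On the post-grant state, J8, J4 is a maximal run — nothing extends it. Check, step by step:
  pool = (2, 0, 0)
  J8: need (1, 0, 0) fits (2, 0, 0); releases (0, 0, 3), pool now (2, 0, 3)
  J4: need (2, 0, 2) fits (2, 0, 3); releases (0, 0, 2), pool now (2, 0, 5)
  J2 still needs (1, 1, 1) but only (2, 0, 5) is free — short on type-C units
  J6 still needs (0, 1, 0) but only (2, 0, 5) is free — short on type-C units
  J9 still needs (0, 3, 0) but only (2, 0, 5) is free — short on type-C units
  J3 still needs (2, 1, 0) but only (2, 0, 5) is free — short on type-C units
Post-grant, the permanently blocked set is J2, J6, J9 and J3.


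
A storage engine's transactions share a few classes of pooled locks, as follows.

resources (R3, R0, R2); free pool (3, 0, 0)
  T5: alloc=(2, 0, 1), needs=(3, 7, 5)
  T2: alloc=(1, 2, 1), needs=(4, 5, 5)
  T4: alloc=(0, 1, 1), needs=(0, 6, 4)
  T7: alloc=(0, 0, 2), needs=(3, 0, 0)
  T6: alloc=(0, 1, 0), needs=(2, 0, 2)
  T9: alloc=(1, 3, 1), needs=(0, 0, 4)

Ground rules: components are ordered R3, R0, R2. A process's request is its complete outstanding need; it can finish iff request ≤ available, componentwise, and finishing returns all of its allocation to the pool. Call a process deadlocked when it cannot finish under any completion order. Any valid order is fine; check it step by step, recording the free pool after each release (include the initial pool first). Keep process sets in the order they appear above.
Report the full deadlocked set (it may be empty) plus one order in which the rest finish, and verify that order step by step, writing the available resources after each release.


Deadlocked set: T5, T2, T4 and T9.
Key observation: R2 is the bottleneck — with T7, T6 done the pool holds (3, 1, 2), short of every remaining need.
A valid finishing order for the others: T7, T6. Step-by-step check:
  pool = (3, 0, 0)
  T7 needs (3, 0, 0) <= (3, 0, 0) -> finishes; pool += (0, 0, 2) = (3, 0, 2)
  T6 needs (2, 0, 2) <= (3, 0, 2) -> finishes; pool += (0, 1, 0) = (3, 1, 2)
The blocked processes can never fit:
  T5 still needs (3, 7, 5) but only (3, 1, 2) is free — short on R0 and R2
  T2 still needs (4, 5, 5) but only (3, 1, 2) is free — short on R3, R0 and R2
  T4 still needs (0, 6, 4) but only (3, 1, 2) is free — short on R0 and R2
  T9 still needs (0, 0, 4) but only (3, 1, 2) is free — short on R2


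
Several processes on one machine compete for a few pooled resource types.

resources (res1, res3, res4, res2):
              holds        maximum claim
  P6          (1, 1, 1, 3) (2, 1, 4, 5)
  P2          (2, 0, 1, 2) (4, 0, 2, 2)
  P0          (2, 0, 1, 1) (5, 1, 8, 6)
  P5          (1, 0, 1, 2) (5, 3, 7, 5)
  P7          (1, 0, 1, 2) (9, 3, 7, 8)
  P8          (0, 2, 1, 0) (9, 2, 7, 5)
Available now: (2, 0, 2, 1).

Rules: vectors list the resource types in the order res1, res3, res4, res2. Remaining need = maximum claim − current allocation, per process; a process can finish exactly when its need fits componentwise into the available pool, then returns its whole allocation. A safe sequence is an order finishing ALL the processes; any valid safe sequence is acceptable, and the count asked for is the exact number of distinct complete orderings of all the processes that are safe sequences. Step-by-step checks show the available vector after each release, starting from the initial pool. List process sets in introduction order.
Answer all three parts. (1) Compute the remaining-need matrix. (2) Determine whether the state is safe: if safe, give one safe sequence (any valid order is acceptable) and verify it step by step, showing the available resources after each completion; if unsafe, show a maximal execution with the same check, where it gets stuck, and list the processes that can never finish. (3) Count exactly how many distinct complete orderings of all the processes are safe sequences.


(1) Remaining need (order res1, res3, res4, res2):
  P6: (1, 0, 3, 2)
  P2: (2, 0, 1, 0)
  P0: (3, 1, 7, 5)
  P5: (4, 3, 6, 3)
  P7: (8, 3, 6, 6)
  P8: (9, 0, 6, 5)
(2) UNSAFE.
Key observation: the wall is res4: completing P2, P6 brings the pool only to (5, 1, 4, 6), and all the rest need more.
The run P2, P6 cannot be extended any further. Step-by-step check:
  pool = (2, 0, 2, 1)
  P2 needs (2, 0, 1, 0) <= (2, 0, 2, 1) -> finishes; pool += (2, 0, 1, 2) = (4, 0, 3, 3)
  P6 needs (1, 0, 3, 2) <= (4, 0, 3, 3) -> finishes; pool += (1, 1, 1, 3) = (5, 1, 4, 6)
  P0 still needs (3, 1, 7, 5) but only (5, 1, 4, 6) is free — short on res4
  P5 still needs (4, 3, 6, 3) but only (5, 1, 4, 6) is free — short on res3 and res4
  P7 still needs (8, 3, 6, 6) but only (5, 1, 4, 6) is free — short on res1, res3 and res4
  P8 still needs (9, 0, 6, 5) but only (5, 1, 4, 6) is free — short on res1 and res4
Processes that can never finish: P0, P5, P7 and P8.
(3) Precisely 0 of the possible complete orderings are safe sequences.


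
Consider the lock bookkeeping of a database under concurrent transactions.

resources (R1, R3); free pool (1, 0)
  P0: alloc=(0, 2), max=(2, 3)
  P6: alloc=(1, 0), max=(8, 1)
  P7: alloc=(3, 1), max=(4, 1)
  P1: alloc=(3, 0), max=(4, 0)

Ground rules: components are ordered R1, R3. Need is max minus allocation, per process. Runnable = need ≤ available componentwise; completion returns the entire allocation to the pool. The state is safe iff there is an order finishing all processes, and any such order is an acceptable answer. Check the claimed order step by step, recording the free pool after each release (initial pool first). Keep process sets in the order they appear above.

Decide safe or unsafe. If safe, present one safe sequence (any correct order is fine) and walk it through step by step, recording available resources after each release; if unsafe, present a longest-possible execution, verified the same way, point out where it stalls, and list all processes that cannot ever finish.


The state is SAFE; one workable sequence: P7, P0, P1, P6.
Key observation: P7 is the earliest step where a requested resource binds exactly: need (1, 0), pool (1, 0) at its turn.
Walking it through:
  pool = (1, 0)
  run P7 (needs (1, 0), free (1, 0)); after release of (3, 1) the pool is (4, 1)
  run P0 (needs (2, 1), free (4, 1)); after release of (0, 2) the pool is (4, 3)
  run P1 (needs (1, 0), free (4, 3)); after release of (3, 0) the pool is (7, 3)
  run P6 (needs (7, 1), free (7, 3)); after release of (1, 0) the pool is (8, 3)


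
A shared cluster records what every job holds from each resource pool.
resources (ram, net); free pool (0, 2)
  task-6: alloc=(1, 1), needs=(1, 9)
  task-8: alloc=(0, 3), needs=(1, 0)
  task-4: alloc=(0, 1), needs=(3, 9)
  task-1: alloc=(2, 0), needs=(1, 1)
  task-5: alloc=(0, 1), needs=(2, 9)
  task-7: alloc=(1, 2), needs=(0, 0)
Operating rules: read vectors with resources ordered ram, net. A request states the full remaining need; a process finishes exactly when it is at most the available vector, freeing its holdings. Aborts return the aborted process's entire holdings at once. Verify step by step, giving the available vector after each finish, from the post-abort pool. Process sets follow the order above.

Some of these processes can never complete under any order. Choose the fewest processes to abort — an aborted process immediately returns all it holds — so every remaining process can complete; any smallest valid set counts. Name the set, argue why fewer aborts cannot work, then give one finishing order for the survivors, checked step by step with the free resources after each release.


The answer: abort task-4 and task-5.
Key observation: aborting task-4 and task-5 returns (0, 2), and task-6 — hopeless before — runs at step 3 with the returned capacity in the pool.
Minimality, checking each single-abort alternative: task-6 alone leaves task-4 blocked (short on net); task-8 alone leaves task-6 blocked (short on net); task-4 alone leaves task-6 blocked (short on net); task-1 alone leaves task-6 blocked (short on net); task-5 alone leaves task-6 blocked (short on net); task-7 alone leaves task-6 blocked (short on net).
One survivor order: task-7, task-8, task-6, task-1. Verifying each step (post-abort pool first):
  pool = (0, 4)
  task-7 needs (0, 0) <= (0, 4) -> finishes; pool += (1, 2) = (1, 6)
  task-8 needs (1, 0) <= (1, 6) -> finishes; pool += (0, 3) = (1, 9)
  task-6 needs (1, 9) <= (1, 9) -> finishes; pool += (1, 1) = (2, 10)
  task-1 needs (1, 1) <= (2, 10) -> finishes; pool += (2, 0) = (4, 10)


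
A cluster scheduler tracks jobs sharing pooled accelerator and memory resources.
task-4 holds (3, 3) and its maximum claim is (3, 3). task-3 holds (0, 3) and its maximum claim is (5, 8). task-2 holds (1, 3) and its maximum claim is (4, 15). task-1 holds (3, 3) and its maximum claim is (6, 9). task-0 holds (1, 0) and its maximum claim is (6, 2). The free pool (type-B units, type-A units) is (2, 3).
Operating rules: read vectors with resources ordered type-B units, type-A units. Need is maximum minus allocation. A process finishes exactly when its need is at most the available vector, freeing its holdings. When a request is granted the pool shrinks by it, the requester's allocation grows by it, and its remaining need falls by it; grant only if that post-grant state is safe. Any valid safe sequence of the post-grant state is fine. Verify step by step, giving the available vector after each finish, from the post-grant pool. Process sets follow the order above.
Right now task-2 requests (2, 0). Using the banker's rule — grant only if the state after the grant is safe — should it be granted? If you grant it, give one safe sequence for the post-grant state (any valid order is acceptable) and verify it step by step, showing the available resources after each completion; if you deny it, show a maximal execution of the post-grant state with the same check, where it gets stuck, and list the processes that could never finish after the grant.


GRANT: granting preserves safety; a valid post-grant sequence is task-4, task-1, task-3, task-2, task-0.
Key observation: even at the reduced pool (0, 3), task-4 fits immediately, so safety survives the grant.
Check on the post-grant state, step by step:
  pool = (0, 3)
  run task-4 (needs (0, 0), free (0, 3)); after release of (3, 3) the pool is (3, 6)
  run task-1 (needs (3, 6), free (3, 6)); after release of (3, 3) the pool is (6, 9)
  run task-3 (needs (5, 5), free (6, 9)); after release of (0, 3) the pool is (6, 12)
  run task-2 (needs (1, 12), free (6, 12)); after release of (3, 3) the pool is (9, 15)
  run task-0 (needs (5, 2), free (9, 15)); after release of (1, 0) the pool is (10, 15)


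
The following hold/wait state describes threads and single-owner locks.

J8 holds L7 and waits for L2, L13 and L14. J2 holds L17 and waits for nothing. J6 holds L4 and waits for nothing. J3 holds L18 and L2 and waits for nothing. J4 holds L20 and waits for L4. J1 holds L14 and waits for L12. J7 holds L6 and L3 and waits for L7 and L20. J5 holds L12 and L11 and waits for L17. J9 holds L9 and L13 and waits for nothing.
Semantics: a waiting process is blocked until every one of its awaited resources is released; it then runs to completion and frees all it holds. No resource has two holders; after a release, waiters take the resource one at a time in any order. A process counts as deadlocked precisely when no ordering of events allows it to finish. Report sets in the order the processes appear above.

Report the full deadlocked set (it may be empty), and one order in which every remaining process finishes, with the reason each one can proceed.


No process is deadlocked.
Key observation: every chain of waits terminates; starting from the processes that wait on nothing, all the rest unlock in turn.
One completion order for the rest: J2, J6, J3, J5, J1, J4, J9, J8, J7.
Walking it through:
  J2: no waits; runs immediately, freeing L17
  J6: no waits; runs immediately, freeing L4
  J3: no waits; runs immediately, freeing L18 and L2
  run J5 (all its waits — L17 — are resolved); releases L12 and L11
  run J1 (all its waits — L12 — are resolved); releases L14
  run J4 (all its waits — L4 — are resolved); releases L20
  J9: no waits; runs immediately, freeing L9 and L13
  run J8 (all its waits — L2, L13 and L14 — are resolved); releases L7
  run J7 (all its waits — L7 and L20 — are resolved); releases L6 and L3


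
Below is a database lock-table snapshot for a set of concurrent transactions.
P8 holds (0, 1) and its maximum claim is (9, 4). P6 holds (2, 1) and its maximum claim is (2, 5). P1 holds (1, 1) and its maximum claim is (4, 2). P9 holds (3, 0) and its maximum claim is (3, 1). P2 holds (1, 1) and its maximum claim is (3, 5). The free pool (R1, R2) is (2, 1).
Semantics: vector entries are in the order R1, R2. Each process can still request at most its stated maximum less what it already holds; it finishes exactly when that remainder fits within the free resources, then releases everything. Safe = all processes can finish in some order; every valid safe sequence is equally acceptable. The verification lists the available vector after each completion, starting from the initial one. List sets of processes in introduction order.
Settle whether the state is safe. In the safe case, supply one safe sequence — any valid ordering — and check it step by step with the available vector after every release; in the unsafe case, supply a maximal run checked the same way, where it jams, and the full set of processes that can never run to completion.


The state is UNSAFE.
Key observation: once P9, P1 finish, the pool peaks at (6, 2) — and every remaining process still needs more R2 than that.
The run P9, P1 cannot be extended any further. Step-by-step check:
  pool = (2, 1)
  P9 needs (0, 1) <= (2, 1) -> finishes; pool += (3, 0) = (5, 1)
  P1 needs (3, 1) <= (5, 1) -> finishes; pool += (1, 1) = (6, 2)
  P8 still needs (9, 3) but only (6, 2) is free — short on R1 and R2
  P6 still needs (0, 4) but only (6, 2) is free — short on R2
  P2 still needs (2, 4) but only (6, 2) is free — short on R2
Processes that can never finish: P8, P6 and P2.


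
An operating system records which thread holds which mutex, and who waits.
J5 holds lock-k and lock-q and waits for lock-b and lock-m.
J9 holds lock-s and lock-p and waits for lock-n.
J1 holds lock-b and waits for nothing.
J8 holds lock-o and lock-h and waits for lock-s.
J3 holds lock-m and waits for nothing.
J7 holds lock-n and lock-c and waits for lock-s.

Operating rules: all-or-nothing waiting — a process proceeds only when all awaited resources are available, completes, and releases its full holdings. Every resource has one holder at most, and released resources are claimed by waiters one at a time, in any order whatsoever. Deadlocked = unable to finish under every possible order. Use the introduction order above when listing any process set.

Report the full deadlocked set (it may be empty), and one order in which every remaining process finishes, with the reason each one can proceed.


The deadlocked set is J9, J8 and J7.
Key observation: the cycle J9 -> J7 -> J9 can never break — each member waits on the next; J8 waits into the deadlock from upstream.
A valid finishing order for the others: J1, J3, J5.
Check, step by step:
  J1 waits on nothing -> runs at once and releases lock-b
  J3 waits on nothing -> runs at once and releases lock-m
  run J5 (all its waits — lock-b and lock-m — are resolved); releases lock-k and lock-q


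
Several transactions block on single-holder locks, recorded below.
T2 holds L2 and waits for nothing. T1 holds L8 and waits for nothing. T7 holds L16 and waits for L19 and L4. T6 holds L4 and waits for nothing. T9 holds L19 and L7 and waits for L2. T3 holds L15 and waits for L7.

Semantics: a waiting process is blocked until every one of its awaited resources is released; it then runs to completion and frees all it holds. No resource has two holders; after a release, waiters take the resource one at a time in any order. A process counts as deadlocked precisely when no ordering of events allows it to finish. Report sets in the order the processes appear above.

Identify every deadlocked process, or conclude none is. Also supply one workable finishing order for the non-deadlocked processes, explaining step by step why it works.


The deadlocked set is empty.
Key observation: there is no circular wait here — follow any chain and it reaches a process that is free to run now.
One completion order for the rest: T2, T6, T9, T7, T1, T3.
Check, step by step:
  T2: no waits; runs immediately, freeing L2
  T6: no waits; runs immediately, freeing L4
  T9: everything it awaited (L2) is free; runs, freeing L19 and L7
  T7: everything it awaited (L19 and L4) is free; runs, freeing L16
  T1: no waits; runs immediately, freeing L8
  T3: everything it awaited (L7) is free; runs, freeing L15
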